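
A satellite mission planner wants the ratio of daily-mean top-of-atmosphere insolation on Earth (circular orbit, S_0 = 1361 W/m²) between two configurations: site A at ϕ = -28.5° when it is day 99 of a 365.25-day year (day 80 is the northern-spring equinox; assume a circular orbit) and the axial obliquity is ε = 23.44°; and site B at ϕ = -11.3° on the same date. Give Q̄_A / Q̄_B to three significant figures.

Q̄_A / Q̄_B ≈ 0.833

— Configuration A (ϕ=-28.5°):
Solar longitude: L_s = 360° × (99 − 80)/365.25 = 18.727°.
sin δ = sin 23.44° × sin 18.727° = 0.12771, so δ = +7.337°.
cos h₀ = −tan(-28.5°) tan(+7.337°) = 0.0699, h₀ = 1.5008 rad.
Bracket: h₀ sin ϕ sin δ + cos ϕ cos δ sin h₀ = 1.5008×-0.47716×0.12771 + 0.87882×0.99181×0.99755 = -0.091456 + 0.869487 = 0.778031.
Q̄ = (S_0/π) × [bracket] = (1361/π) × 0.778031 = 337.06 W/m².
— Configuration B (ϕ=-11.3°):
cos h₀ = −tan(-11.3°) tan(+7.337°) = 0.0257, h₀ = 1.5451 rad.
Bracket: h₀ sin ϕ sin δ + cos ϕ cos δ sin h₀ = 1.5451×-0.19595×0.12771 + 0.98061×0.99181×0.99967 = -0.038666 + 0.972258 = 0.933592.
Q̄ = (S_0/π) × [bracket] = (1361/π) × 0.933592 = 404.45 W/m².
Ratio Q̄_A / Q̄_B = 337.06 / 404.45 = 0.8334.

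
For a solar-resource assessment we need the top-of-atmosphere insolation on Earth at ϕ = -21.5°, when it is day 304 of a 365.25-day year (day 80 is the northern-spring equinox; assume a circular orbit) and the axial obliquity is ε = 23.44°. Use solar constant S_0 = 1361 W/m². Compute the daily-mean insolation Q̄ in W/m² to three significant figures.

Q̄ ≈ 456 W/m²

Solar longitude: L_s = 360° × (304 − 80)/365.25 = 220.780°.
sin δ = sin 23.44° × sin 220.780° = -0.25982, so δ = -15.059°.
cos h₀ = −tan(-21.5°) tan(-15.059°) = -0.1060, h₀ = 1.6770 rad.
Bracket: h₀ sin ϕ sin δ + cos ϕ cos δ sin h₀ = 1.6770×-0.36650×-0.25982 + 0.93042×0.96566×0.99437 = 0.159691 + 0.893411 = 1.053102.
Q̄ = (S_0/π) × [bracket] = (1361/π) × 1.053102 = 456.2 W/m².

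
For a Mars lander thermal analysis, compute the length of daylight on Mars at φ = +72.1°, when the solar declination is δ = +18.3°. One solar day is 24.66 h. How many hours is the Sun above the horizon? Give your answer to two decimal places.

24.66 h

Sunrise equation: cos H₀ = −tan φ · tan δ = -1.0239 ≤ −1, so the Sun never sets (polar day) and H₀ = π.
Daylight = 2H₀/(2π) × 24.66 h = (3.1416/π) × 24.66 = 24.66 h.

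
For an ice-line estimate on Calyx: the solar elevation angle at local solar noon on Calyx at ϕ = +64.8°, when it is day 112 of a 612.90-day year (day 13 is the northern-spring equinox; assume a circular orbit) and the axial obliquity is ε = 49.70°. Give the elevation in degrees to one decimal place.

65.6°

Solar longitude: L_s = 360° × (112 − 13)/612.90 = 58.150°.
sin δ = sin 49.70° × sin 58.150° = 0.64783, so δ = +40.378°.
At local noon the hour angle is zero, so the zenith angle equals |ϕ − δ| = |+64.8° − (+40.378°)| = 24.422°.
Elevation = 90° − 24.422° = 65.6°.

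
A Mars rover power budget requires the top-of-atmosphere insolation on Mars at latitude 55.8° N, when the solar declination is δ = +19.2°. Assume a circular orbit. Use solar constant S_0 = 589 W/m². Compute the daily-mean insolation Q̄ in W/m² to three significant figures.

Q̄ ≈ 193 W/m²

cos h₀ = −tan(+55.8°) tan(+19.200°) = -0.5124, h₀ = 2.1088 rad.
Bracket: h₀ sin ϕ sin δ + cos ϕ cos δ sin h₀ = 2.1088×0.82708×0.32887 + 0.56208×0.94438×0.85874 = 0.573597 + 0.455834 = 1.029431.
Q̄ = (S_0/π) × [bracket] = (589/π) × 1.029431 = 193.0 W/m².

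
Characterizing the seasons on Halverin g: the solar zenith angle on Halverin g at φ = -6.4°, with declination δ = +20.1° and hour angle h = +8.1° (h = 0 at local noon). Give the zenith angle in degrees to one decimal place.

θ_z = 27.7°

cos θ_z = sin φ sin δ + cos φ cos δ cos h = -0.038307 + 0.923931 = 0.885624.
θ_z = arccos(0.885624) = 27.7°.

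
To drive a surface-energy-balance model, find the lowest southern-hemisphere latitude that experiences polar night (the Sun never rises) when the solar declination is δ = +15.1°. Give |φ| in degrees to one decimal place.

Polar night requires cos H₀ = −tan φ tan δ ≥ 1, i.e. tan φ tan δ ≤ −1.
The boundary is |tan φ| · |tan δ| = 1, so |φ| = 90° − |δ| = 90° − 15.1° = 74.9° in the southern hemisphere.

|φ| = 74.9°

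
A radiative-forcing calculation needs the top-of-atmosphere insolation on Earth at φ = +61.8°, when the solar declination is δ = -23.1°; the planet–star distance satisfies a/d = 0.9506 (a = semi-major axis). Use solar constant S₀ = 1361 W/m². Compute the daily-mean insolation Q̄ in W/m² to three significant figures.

Q̄ ≈ 15.0 W/m²

cos H₀ = −tan(+61.8°) tan(-23.100°) = 0.7955, H₀ = 0.6510 rad.
Bracket: H₀ sin φ sin δ + cos φ cos δ sin H₀ = 0.6510×0.88130×-0.39234 + 0.47255×0.91982×0.60597 = -0.225096 + 0.263391 = 0.038295.
Inverse-square distance factor (a/d)² = 0.9506² = 0.903640.
Q̄ = (S₀/π) × 0.903640 × [bracket] = (1361/π) × 0.903640 × 0.038295 = 14.99 W/m².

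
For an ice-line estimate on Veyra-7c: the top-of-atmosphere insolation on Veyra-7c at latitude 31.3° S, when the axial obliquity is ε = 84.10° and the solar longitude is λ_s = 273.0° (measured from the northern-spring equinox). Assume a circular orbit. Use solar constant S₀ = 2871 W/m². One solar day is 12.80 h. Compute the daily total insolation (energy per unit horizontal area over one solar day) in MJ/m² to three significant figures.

68.3 MJ/m²

Solar declination: sin δ = sin ε · sin λ_s = sin 84.10° × sin 273.0° = -0.99334, so δ = -83.383°.
cos H₀ = −tan(-31.3°) tan(-83.383°) = -5.2416 ≤ −1 ⇒ polar day, H₀ = π.
Bracket: H₀ sin φ sin δ + cos φ cos δ sin H₀ = 3.1416×-0.51952×-0.99334 + 0.85446×0.11522×0.00000 = 1.621254 + 0.000000 = 1.621254.
Q̄ = (S₀/π) × [bracket] = (2871/π) × 1.621254 = 1481.6 W/m².
Daily total = Q̄ × 12.80 h × 3600 s/h = 1481.6 × 12.80 × 3600 / 10⁶ = 68.27 MJ/m².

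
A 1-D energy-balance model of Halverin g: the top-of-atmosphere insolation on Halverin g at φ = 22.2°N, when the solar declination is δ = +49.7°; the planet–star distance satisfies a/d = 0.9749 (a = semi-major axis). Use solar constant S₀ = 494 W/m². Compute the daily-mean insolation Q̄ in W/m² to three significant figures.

Q̄ ≈ 168 W/m²

cos H₀ = −tan(+22.2°) tan(+49.700°) = -0.4812, H₀ = 2.0728 rad.
Bracket: H₀ sin φ sin δ + cos φ cos δ sin H₀ = 2.0728×0.37784×0.76267 + 0.92587×0.64679×0.87661 = 0.597313 + 0.524952 = 1.122265.
Inverse-square distance factor (a/d)² = 0.9749² = 0.950430.
Q̄ = (S₀/π) × 0.950430 × [bracket] = (494/π) × 0.950430 × 1.122265 = 167.7 W/m².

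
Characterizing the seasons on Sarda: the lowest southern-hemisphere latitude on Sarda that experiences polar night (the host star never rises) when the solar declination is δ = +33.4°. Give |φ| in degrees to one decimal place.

Polar night requires cos H₀ = −tan φ tan δ ≥ 1, i.e. tan φ tan δ ≤ −1.
The boundary is |tan φ| · |tan δ| = 1, so |φ| = 90° − |δ| = 90° − 33.4° = 56.6° in the southern hemisphere.

|φ| = 56.6°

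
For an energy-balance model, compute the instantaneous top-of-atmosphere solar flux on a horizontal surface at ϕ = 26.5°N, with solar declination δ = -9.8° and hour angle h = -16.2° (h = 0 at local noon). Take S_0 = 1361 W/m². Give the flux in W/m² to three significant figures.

1.05e+03 W/m²

cos θ_z = sin ϕ sin δ + cos ϕ cos δ cos h = -0.075947 + 0.846859 = 0.770912.
Flux = S_0 · cos θ_z = 1361 × 0.770912 = 1049 W/m².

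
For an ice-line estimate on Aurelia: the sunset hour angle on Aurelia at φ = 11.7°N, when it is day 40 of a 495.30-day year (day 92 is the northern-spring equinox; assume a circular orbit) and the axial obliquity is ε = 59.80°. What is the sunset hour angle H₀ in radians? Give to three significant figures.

H₀ = 1.44 rad

Solar longitude: λ_s = 360° × (40 − 92)/495.30 = -37.795°, i.e. -37.795° + 360° = 322.205°.
sin δ = sin 59.80° × sin 322.205° = -0.52966, so δ = -31.983°.
cos H₀ = −tan φ · tan δ = −tan(+11.7°) × tan(-31.983°) = 0.1293, so H₀ = 1.4411 rad = 82.57°.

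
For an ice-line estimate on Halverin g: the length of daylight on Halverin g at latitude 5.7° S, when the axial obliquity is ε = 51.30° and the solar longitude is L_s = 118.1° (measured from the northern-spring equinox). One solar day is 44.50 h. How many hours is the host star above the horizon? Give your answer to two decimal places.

20.91 h

Solar declination: sin δ = sin ε · sin L_s = sin 51.30° × sin 118.1° = 0.68844, so δ = +43.507°.
cos h₀ = −tan ϕ · tan δ = −tan(-5.7°) × tan(+43.507°) = 0.0947, so h₀ = 1.4759 rad = 84.56°.
Daylight = 2h₀/(2π) × 44.50 h = (1.4759/π) × 44.50 = 20.91 h.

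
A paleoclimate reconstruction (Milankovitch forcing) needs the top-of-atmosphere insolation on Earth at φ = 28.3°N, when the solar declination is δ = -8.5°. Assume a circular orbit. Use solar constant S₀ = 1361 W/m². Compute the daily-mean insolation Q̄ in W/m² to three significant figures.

cos H₀ = −tan(+28.3°) tan(-8.500°) = 0.0805, H₀ = 1.4902 rad.
Bracket: H₀ sin φ sin δ + cos φ cos δ sin H₀ = 1.4902×0.47409×-0.14781 + 0.88048×0.98902×0.99676 = -0.104426 + 0.867991 = 0.763565.
Q̄ = (S₀/π) × [bracket] = (1361/π) × 0.763565 = 330.8 W/m².

Q̄ ≈ 331 W/m²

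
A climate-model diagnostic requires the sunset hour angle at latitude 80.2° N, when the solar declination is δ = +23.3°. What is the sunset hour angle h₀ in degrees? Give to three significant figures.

h₀ = 180°

Sunrise equation: cos h₀ = −tan ϕ · tan δ = -2.4933 ≤ −1, so the Sun never sets (polar day) and h₀ = π.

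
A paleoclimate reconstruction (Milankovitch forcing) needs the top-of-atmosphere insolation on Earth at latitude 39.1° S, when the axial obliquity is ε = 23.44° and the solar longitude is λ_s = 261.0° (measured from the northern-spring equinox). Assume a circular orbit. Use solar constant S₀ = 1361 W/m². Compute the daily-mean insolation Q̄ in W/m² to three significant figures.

Q̄ ≈ 497 W/m²

Solar declination: sin δ = sin ε · sin λ_s = sin 23.44° × sin 261.0° = -0.39289, so δ = -23.135°.
cos H₀ = −tan(-39.1°) tan(-23.135°) = -0.3472, H₀ = 1.9254 rad.
Bracket: H₀ sin φ sin δ + cos φ cos δ sin H₀ = 1.9254×-0.63068×-0.39289 + 0.77605×0.91959×0.93779 = 0.477091 + 0.669252 = 1.146343.
Q̄ = (S₀/π) × [bracket] = (1361/π) × 1.146343 = 496.6 W/m².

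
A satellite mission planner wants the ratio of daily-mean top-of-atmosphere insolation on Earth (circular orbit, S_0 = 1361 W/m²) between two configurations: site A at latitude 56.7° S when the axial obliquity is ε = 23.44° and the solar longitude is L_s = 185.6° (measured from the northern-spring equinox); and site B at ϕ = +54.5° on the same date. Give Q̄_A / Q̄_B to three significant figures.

Q̄_A / Q̄_B ≈ 1.13

— Configuration A (ϕ=-56.7°):
Solar declination: sin δ = sin ε · sin L_s = sin 23.44° × sin 185.6° = -0.03882, so δ = -2.225°.
cos h₀ = −tan(-56.7°) tan(-2.225°) = -0.0591, h₀ = 1.6300 rad.
Bracket: h₀ sin ϕ sin δ + cos ϕ cos δ sin h₀ = 1.6300×-0.83581×-0.03882 + 0.54902×0.99925×0.99825 = 0.052887 + 0.547648 = 0.600535.
Q̄ = (S_0/π) × [bracket] = (1361/π) × 0.600535 = 260.16 W/m².
— Configuration B (ϕ=+54.5°):
cos h₀ = −tan(+54.5°) tan(-2.225°) = 0.0545, h₀ = 1.5163 rad.
Bracket: h₀ sin ϕ sin δ + cos ϕ cos δ sin h₀ = 1.5163×0.81412×-0.03882 + 0.58070×0.99925×0.99852 = -0.047921 + 0.579406 = 0.531485.
Q̄ = (S_0/π) × [bracket] = (1361/π) × 0.531485 = 230.25 W/m².
Ratio Q̄_A / Q̄_B = 260.16 / 230.25 = 1.130.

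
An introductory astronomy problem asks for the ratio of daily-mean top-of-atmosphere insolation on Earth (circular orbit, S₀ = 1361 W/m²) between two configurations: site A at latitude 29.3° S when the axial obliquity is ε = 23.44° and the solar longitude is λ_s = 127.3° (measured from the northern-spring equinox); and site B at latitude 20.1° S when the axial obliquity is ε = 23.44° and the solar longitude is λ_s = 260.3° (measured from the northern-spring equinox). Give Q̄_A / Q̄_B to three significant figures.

— Configuration A (φ=-29.3°):
Solar declination: sin δ = sin ε · sin λ_s = sin 23.44° × sin 127.3° = 0.31643, so δ = +18.447°.
cos H₀ = −tan(-29.3°) tan(+18.447°) = 0.1872, H₀ = 1.3825 rad.
Bracket: H₀ sin φ sin δ + cos φ cos δ sin H₀ = 1.3825×-0.48938×0.31643 + 0.87207×0.94862×0.98232 = -0.214086 + 0.812637 = 0.598551.
Q̄ = (S₀/π) × [bracket] = (1361/π) × 0.598551 = 259.30 W/m².
— Configuration B (φ=-20.1°):
Solar declination: sin δ = sin ε · sin λ_s = sin 23.44° × sin 260.3° = -0.39210, so δ = -23.085°.
cos H₀ = −tan(-20.1°) tan(-23.085°) = -0.1560, H₀ = 1.7274 rad.
Bracket: H₀ sin φ sin δ + cos φ cos δ sin H₀ = 1.7274×-0.34366×-0.39210 + 0.93909×0.91992×0.98776 = 0.232766 + 0.853314 = 1.086080.
Q̄ = (S₀/π) × [bracket] = (1361/π) × 1.086080 = 470.51 W/m².
Ratio Q̄_A / Q̄_B = 259.30 / 470.51 = 0.5511.

Q̄_A / Q̄_B ≈ 0.551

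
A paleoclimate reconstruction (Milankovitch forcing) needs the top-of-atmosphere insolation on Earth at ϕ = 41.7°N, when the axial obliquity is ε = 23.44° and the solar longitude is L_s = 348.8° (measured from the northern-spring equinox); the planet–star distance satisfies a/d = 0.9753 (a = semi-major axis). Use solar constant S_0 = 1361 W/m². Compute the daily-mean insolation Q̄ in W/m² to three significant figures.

Q̄ ≈ 274 W/m²

Solar declination: sin δ = sin ε · sin L_s = sin 23.44° × sin 348.8° = -0.07726, so δ = -4.431°.
cos h₀ = −tan(+41.7°) tan(-4.431°) = 0.0690, h₀ = 1.5017 rad.
Bracket: h₀ sin ϕ sin δ + cos ϕ cos δ sin h₀ = 1.5017×0.66523×-0.07726 + 0.74664×0.99701×0.99761 = -0.077181 + 0.742628 = 0.665447.
Inverse-square distance factor (a/d)² = 0.9753² = 0.951210.
Q̄ = (S_0/π) × 0.951210 × [bracket] = (1361/π) × 0.951210 × 0.665447 = 274.2 W/m².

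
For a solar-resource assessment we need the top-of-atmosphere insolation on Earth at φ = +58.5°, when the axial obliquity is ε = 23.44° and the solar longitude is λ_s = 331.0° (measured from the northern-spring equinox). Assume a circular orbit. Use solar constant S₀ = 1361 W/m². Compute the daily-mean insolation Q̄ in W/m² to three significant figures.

Solar declination: sin δ = sin ε · sin λ_s = sin 23.44° × sin 331.0° = -0.19285, so δ = -11.119°.
cos H₀ = −tan(+58.5°) tan(-11.119°) = 0.3207, H₀ = 1.2443 rad.
Bracket: H₀ sin φ sin δ + cos φ cos δ sin H₀ = 1.2443×0.85264×-0.19285 + 0.52250×0.98123×0.94717 = -0.204602 + 0.485607 = 0.281005.
Q̄ = (S₀/π) × [bracket] = (1361/π) × 0.281005 = 121.7 W/m².

Q̄ ≈ 122 W/m²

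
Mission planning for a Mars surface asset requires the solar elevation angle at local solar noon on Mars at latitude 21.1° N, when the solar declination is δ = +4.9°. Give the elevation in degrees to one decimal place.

At local noon the hour angle is zero, so the zenith angle equals |φ − δ| = |+21.1° − (+4.900°)| = 16.200°.
Elevation = 90° − 16.200° = 73.8°.

73.8°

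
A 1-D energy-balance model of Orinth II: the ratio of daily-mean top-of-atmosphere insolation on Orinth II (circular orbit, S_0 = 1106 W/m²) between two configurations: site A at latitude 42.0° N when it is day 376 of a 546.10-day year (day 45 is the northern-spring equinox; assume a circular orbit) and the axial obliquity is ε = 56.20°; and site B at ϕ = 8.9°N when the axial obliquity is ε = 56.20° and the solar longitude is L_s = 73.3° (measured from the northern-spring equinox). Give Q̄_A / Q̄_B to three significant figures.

— Configuration A (ϕ=+42.0°):
Solar longitude: L_s = 360° × (376 − 45)/546.10 = 218.202°.
sin δ = sin 56.20° × sin 218.202° = -0.51391, so δ = -30.925°.
cos h₀ = −tan(+42.0°) tan(-30.925°) = 0.5394, h₀ = 1.0011 rad.
Bracket: h₀ sin ϕ sin δ + cos ϕ cos δ sin h₀ = 1.0011×0.66913×-0.51391 + 0.74314×0.85785×0.84205 = -0.344251 + 0.536809 = 0.192558.
Q̄ = (S_0/π) × [bracket] = (1106/π) × 0.192558 = 67.790 W/m².
— Configuration B (ϕ=+8.9°):
Solar declination: sin δ = sin ε · sin L_s = sin 56.20° × sin 73.3° = 0.79594, so δ = +52.744°.
cos h₀ = −tan(+8.9°) tan(+52.744°) = -0.2059, h₀ = 1.7782 rad.
Bracket: h₀ sin ϕ sin δ + cos ϕ cos δ sin h₀ = 1.7782×0.15471×0.79594 + 0.98796×0.60538×0.97858 = 0.218967 + 0.585280 = 0.804247.
Q̄ = (S_0/π) × [bracket] = (1106/π) × 0.804247 = 283.14 W/m².
Ratio Q̄_A / Q̄_B = 67.790 / 283.14 = 0.2394.

Q̄_A / Q̄_B ≈ 0.239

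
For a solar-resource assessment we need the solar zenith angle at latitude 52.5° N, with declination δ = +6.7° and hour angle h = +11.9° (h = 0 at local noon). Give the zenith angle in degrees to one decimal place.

cos θ_z = sin φ sin δ + cos φ cos δ cos h = 0.092561 + 0.591610 = 0.684171.
θ_z = arccos(0.684171) = 46.8°.

θ_z = 46.8°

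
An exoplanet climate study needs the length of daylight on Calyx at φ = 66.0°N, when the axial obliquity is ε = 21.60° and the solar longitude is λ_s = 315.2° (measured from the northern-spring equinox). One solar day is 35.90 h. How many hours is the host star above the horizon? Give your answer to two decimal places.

Solar declination: sin δ = sin ε · sin λ_s = sin 21.60° × sin 315.2° = -0.25939, so δ = -15.034°.
cos H₀ = −tan φ · tan δ = −tan(+66.0°) × tan(-15.034°) = 0.6033, so H₀ = 0.9232 rad = 52.90°.
Daylight = 2H₀/(2π) × 35.90 h = (0.9232/π) × 35.90 = 10.55 h.

10.55 h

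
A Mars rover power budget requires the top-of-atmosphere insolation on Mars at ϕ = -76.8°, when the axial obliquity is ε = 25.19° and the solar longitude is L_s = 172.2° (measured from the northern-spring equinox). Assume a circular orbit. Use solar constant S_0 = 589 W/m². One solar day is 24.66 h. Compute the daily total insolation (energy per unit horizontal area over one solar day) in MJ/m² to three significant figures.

Solar declination: sin δ = sin ε · sin L_s = sin 25.19° × sin 172.2° = 0.05776, so δ = +3.311°.
cos h₀ = −tan(-76.8°) tan(+3.311°) = 0.2467, h₀ = 1.3215 rad.
Bracket: h₀ sin ϕ sin δ + cos ϕ cos δ sin h₀ = 1.3215×-0.97358×0.05776 + 0.22835×0.99833×0.96910 = -0.074313 + 0.220924 = 0.146611.
Q̄ = (S_0/π) × [bracket] = (589/π) × 0.146611 = 27.487 W/m².
Daily total = Q̄ × 24.66 h × 3600 s/h = 27.487 × 24.66 × 3600 / 10⁶ = 2.440 MJ/m².

2.44 MJ/m²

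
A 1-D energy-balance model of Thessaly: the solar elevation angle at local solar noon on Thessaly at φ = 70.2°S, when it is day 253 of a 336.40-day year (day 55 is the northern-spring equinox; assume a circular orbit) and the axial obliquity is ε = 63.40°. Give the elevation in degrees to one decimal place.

48.0°

Solar longitude: λ_s = 360° × (253 − 55)/336.40 = 211.891°.
sin δ = sin 63.40° × sin 211.891° = -0.47238, so δ = -28.189°.
At local noon the hour angle is zero, so the zenith angle equals |φ − δ| = |-70.2° − (-28.189°)| = 42.011°.
Elevation = 90° − 42.011° = 48.0°.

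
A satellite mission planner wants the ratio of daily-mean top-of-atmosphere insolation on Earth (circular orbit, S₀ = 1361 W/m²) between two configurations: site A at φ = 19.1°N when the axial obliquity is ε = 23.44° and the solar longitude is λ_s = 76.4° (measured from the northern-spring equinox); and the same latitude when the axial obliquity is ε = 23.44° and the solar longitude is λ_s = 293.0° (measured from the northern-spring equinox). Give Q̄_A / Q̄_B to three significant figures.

Q̄_A / Q̄_B ≈ 1.54

— Configuration A (φ=+19.1°):
Solar declination: sin δ = sin ε · sin λ_s = sin 23.44° × sin 76.4° = 0.38663, so δ = +22.745°.
cos H₀ = −tan(+19.1°) tan(+22.745°) = -0.1452, H₀ = 1.7165 rad.
Bracket: H₀ sin φ sin δ + cos φ cos δ sin H₀ = 1.7165×0.32722×0.38663 + 0.94495×0.92223×0.98941 = 0.217160 + 0.862232 = 1.079392.
Q̄ = (S₀/π) × [bracket] = (1361/π) × 1.079392 = 467.61 W/m².
— Configuration B (φ=+19.1°):
Solar declination: sin δ = sin ε · sin λ_s = sin 23.44° × sin 293.0° = -0.36617, so δ = -21.479°.
cos H₀ = −tan(+19.1°) tan(-21.479°) = 0.1363, H₀ = 1.4341 rad.
Bracket: H₀ sin φ sin δ + cos φ cos δ sin H₀ = 1.4341×0.32722×-0.36617 + 0.94495×0.93055×0.99067 = -0.171831 + 0.871119 = 0.699288.
Q̄ = (S₀/π) × [bracket] = (1361/π) × 0.699288 = 302.95 W/m².
Ratio Q̄_A / Q̄_B = 467.61 / 302.95 = 1.544.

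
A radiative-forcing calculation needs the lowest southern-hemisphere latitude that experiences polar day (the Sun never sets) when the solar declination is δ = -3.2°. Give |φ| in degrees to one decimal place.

|φ| = 86.8°

Polar day requires cos H₀ = −tan φ tan δ ≤ −1, i.e. tan φ tan δ ≥ 1.
The boundary is |tan φ| · |tan δ| = 1, so |φ| = 90° − |δ| = 90° − 3.2° = 86.8° in the southern hemisphere.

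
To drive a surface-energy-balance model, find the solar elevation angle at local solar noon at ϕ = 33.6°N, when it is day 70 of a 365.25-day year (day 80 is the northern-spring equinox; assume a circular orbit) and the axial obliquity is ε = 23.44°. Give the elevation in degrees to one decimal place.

Solar longitude: L_s = 360° × (70 − 80)/365.25 = -9.856°, i.e. -9.856° + 360° = 350.144°.
sin δ = sin 23.44° × sin 350.144° = -0.06809, so δ = -3.904°.
At local noon the hour angle is zero, so the zenith angle equals |ϕ − δ| = |+33.6° − (-3.904°)| = 37.504°.
Elevation = 90° − 37.504° = 52.5°.

52.5°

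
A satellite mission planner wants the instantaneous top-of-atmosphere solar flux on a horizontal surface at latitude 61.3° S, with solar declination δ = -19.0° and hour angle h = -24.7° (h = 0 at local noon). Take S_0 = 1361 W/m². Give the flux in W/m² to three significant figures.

950 W/m²

cos θ_z = sin ϕ sin δ + cos ϕ cos δ cos h = 0.285571 + 0.412517 = 0.698088.
Flux = S_0 · cos θ_z = 1361 × 0.698088 = 950.1 W/m².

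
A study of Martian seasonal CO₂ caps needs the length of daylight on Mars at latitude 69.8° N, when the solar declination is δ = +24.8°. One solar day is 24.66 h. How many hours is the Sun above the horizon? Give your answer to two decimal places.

24.66 h

Sunrise equation: cos H₀ = −tan φ · tan δ = -1.2559 ≤ −1, so the Sun never sets (polar day) and H₀ = π.
Daylight = 2H₀/(2π) × 24.66 h = (3.1416/π) × 24.66 = 24.66 h.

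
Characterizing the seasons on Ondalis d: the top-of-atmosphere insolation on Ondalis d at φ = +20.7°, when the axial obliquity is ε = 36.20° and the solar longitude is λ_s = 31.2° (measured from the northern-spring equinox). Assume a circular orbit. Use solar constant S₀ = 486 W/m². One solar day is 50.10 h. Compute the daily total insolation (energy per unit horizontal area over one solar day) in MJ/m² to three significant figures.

29.8 MJ/m²

Solar declination: sin δ = sin ε · sin λ_s = sin 36.20° × sin 31.2° = 0.30595, so δ = +17.815°.
cos H₀ = −tan(+20.7°) tan(+17.815°) = -0.1214, H₀ = 1.6925 rad.
Bracket: H₀ sin φ sin δ + cos φ cos δ sin H₀ = 1.6925×0.35347×0.30595 + 0.93544×0.95205×0.99260 = 0.183034 + 0.883995 = 1.067029.
Q̄ = (S₀/π) × [bracket] = (486/π) × 1.067029 = 165.07 W/m².
Daily total = Q̄ × 50.10 h × 3600 s/h = 165.07 × 50.10 × 3600 / 10⁶ = 29.77 MJ/m².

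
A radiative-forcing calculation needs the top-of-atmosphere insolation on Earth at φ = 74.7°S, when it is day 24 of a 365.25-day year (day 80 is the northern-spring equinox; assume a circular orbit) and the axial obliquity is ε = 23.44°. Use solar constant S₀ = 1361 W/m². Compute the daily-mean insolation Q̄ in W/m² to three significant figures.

Solar longitude: λ_s = 360° × (24 − 80)/365.25 = -55.195°, i.e. -55.195° + 360° = 304.805°.
sin δ = sin 23.44° × sin 304.805° = -0.32662, so δ = -19.064°.
cos H₀ = −tan(-74.7°) tan(-19.064°) = -1.2632 ≤ −1 ⇒ polar day, H₀ = π.
Bracket: H₀ sin φ sin δ + cos φ cos δ sin H₀ = 3.1416×-0.96456×-0.32662 + 0.26387×0.94515×0.00000 = 0.989744 + 0.000000 = 0.989744.
Q̄ = (S₀/π) × [bracket] = (1361/π) × 0.989744 = 428.8 W/m².

Q̄ ≈ 429 W/m²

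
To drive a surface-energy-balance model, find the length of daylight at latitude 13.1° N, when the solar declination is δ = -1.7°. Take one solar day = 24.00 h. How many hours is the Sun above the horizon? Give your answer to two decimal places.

cos H₀ = −tan φ · tan δ = −tan(+13.1°) × tan(-1.700°) = 0.0069, so H₀ = 1.5639 rad = 89.60°.
Daylight = 2H₀/(2π) × 24.00 h = (1.5639/π) × 24.00 = 11.95 h.

11.95 h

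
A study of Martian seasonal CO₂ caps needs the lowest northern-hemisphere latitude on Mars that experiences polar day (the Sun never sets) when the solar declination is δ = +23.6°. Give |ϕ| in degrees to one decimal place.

|ϕ| = 66.4°

Polar day requires cos h₀ = −tan ϕ tan δ ≤ −1, i.e. tan ϕ tan δ ≥ 1.
The boundary is |tan ϕ| · |tan δ| = 1, so |ϕ| = 90° − |δ| = 90° − 23.6° = 66.4° in the northern hemisphere.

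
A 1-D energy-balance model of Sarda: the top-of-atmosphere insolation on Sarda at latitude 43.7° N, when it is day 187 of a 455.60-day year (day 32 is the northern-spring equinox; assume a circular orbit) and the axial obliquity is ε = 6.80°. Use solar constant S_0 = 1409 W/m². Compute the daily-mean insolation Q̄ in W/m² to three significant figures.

Solar longitude: L_s = 360° × (187 − 32)/455.60 = 122.476°.
sin δ = sin 6.80° × sin 122.476° = 0.09989, so δ = +5.733°.
cos h₀ = −tan(+43.7°) tan(+5.733°) = -0.0959, h₀ = 1.6669 rad.
Bracket: h₀ sin ϕ sin δ + cos ϕ cos δ sin h₀ = 1.6669×0.69088×0.09989 + 0.72297×0.99500×0.99539 = 0.115036 + 0.716039 = 0.831075.
Q̄ = (S_0/π) × [bracket] = (1409/π) × 0.831075 = 372.7 W/m².

Q̄ ≈ 373 W/m²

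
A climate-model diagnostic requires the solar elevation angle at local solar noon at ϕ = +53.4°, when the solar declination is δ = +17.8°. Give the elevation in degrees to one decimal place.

54.4°

At local noon the hour angle is zero, so the zenith angle equals |ϕ − δ| = |+53.4° − (+17.800°)| = 35.600°.
Elevation = 90° − 35.600° = 54.4°.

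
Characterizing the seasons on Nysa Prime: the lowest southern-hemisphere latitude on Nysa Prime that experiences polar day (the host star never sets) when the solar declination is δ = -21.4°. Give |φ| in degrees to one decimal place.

|φ| = 68.6°

Polar day requires cos H₀ = −tan φ tan δ ≤ −1, i.e. tan φ tan δ ≥ 1.
The boundary is |tan φ| · |tan δ| = 1, so |φ| = 90° − |δ| = 90° − 21.4° = 68.6° in the southern hemisphere.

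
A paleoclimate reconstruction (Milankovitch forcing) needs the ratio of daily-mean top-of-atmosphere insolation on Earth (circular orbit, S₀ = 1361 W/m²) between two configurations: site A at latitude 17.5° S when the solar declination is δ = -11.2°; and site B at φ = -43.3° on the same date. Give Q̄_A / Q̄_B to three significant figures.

— Configuration A (φ=-17.5°):
cos H₀ = −tan(-17.5°) tan(-11.200°) = -0.0624, H₀ = 1.6333 rad.
Bracket: H₀ sin φ sin δ + cos φ cos δ sin H₀ = 1.6333×-0.30071×-0.19423 + 0.95372×0.98096×0.99805 = 0.095396 + 0.933737 = 1.029133.
Q̄ = (S₀/π) × [bracket] = (1361/π) × 1.029133 = 445.84 W/m².
— Configuration B (φ=-43.3°):
cos H₀ = −tan(-43.3°) tan(-11.200°) = -0.1866, H₀ = 1.7585 rad.
Bracket: H₀ sin φ sin δ + cos φ cos δ sin H₀ = 1.7585×-0.68582×-0.19423 + 0.72777×0.98096×0.98244 = 0.234244 + 0.701377 = 0.935621.
Q̄ = (S₀/π) × [bracket] = (1361/π) × 0.935621 = 405.33 W/m².
Ratio Q̄_A / Q̄_B = 445.84 / 405.33 = 1.100.

Q̄_A / Q̄_B ≈ 1.10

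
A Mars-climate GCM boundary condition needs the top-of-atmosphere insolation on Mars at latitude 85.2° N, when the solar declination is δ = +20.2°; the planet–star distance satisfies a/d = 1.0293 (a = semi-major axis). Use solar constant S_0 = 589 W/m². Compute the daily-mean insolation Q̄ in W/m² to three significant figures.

Q̄ ≈ 215 W/m²

cos h₀ = −tan(+85.2°) tan(+20.200°) = -4.3815 ≤ −1 ⇒ polar day, h₀ = π.
Bracket: h₀ sin ϕ sin δ + cos ϕ cos δ sin h₀ = 3.1416×0.99649×0.34530 + 0.08368×0.93849×0.00000 = 1.080987 + 0.000000 = 1.080987.
Inverse-square distance factor (a/d)² = 1.0293² = 1.059458.
Q̄ = (S_0/π) × 1.059458 × [bracket] = (589/π) × 1.059458 × 1.080987 = 214.7 W/m².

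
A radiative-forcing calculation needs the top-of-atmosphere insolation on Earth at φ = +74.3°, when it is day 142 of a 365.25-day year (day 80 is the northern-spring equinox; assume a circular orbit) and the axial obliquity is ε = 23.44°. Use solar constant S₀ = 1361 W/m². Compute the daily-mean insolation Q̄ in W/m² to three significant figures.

Solar longitude: λ_s = 360° × (142 − 80)/365.25 = 61.109°.
sin δ = sin 23.44° × sin 61.109° = 0.34828, so δ = +20.382°.
cos H₀ = −tan(+74.3°) tan(+20.382°) = -1.3218 ≤ −1 ⇒ polar day, H₀ = π.
Bracket: H₀ sin φ sin δ + cos φ cos δ sin H₀ = 3.1416×0.96269×0.34828 + 0.27060×0.93739×0.00000 = 1.053333 + 0.000000 = 1.053333.
Q̄ = (S₀/π) × [bracket] = (1361/π) × 1.053333 = 456.3 W/m².

Q̄ ≈ 456 W/m²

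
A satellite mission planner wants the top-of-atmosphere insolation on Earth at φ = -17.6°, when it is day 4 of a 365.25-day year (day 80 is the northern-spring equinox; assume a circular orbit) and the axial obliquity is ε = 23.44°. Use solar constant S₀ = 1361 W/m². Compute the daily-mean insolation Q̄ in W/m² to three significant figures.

Solar longitude: λ_s = 360° × (4 − 80)/365.25 = -74.908°, i.e. -74.908° + 360° = 285.092°.
sin δ = sin 23.44° × sin 285.092° = -0.38407, so δ = -22.586°.
cos H₀ = −tan(-17.6°) tan(-22.586°) = -0.1320, H₀ = 1.7031 rad.
Bracket: H₀ sin φ sin δ + cos φ cos δ sin H₀ = 1.7031×-0.30237×-0.38407 + 0.95319×0.92330×0.99126 = 0.197783 + 0.872388 = 1.070171.
Q̄ = (S₀/π) × [bracket] = (1361/π) × 1.070171 = 463.6 W/m².

Q̄ ≈ 464 W/m²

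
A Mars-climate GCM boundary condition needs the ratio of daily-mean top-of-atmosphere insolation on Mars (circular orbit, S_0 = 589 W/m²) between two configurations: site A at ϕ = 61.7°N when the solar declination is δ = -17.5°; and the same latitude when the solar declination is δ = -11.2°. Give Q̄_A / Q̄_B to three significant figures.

— Configuration A (ϕ=+61.7°):
cos h₀ = −tan(+61.7°) tan(-17.500°) = 0.5856, h₀ = 0.9452 rad.
Bracket: h₀ sin ϕ sin δ + cos ϕ cos δ sin h₀ = 0.9452×0.88048×-0.30071 + 0.47409×0.95372×0.81062 = -0.250260 + 0.366521 = 0.116261.
Q̄ = (S_0/π) × [bracket] = (589/π) × 0.116261 = 21.797 W/m².
— Configuration B (ϕ=+61.7°):
cos h₀ = −tan(+61.7°) tan(-11.200°) = 0.3677, h₀ = 1.1942 rad.
Bracket: h₀ sin ϕ sin δ + cos ϕ cos δ sin h₀ = 1.1942×0.88048×-0.19423 + 0.47409×0.98096×0.92993 = -0.204227 + 0.432476 = 0.228249.
Q̄ = (S_0/π) × [bracket] = (589/π) × 0.228249 = 42.793 W/m².
Ratio Q̄_A / Q̄_B = 21.797 / 42.793 = 0.5094.

Q̄_A / Q̄_B ≈ 0.509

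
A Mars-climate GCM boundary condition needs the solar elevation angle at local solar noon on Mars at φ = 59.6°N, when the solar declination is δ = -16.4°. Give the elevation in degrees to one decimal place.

14.0°

At local noon the hour angle is zero, so the zenith angle equals |φ − δ| = |+59.6° − (-16.400°)| = 76.000°.
Elevation = 90° − 76.000° = 14.0°.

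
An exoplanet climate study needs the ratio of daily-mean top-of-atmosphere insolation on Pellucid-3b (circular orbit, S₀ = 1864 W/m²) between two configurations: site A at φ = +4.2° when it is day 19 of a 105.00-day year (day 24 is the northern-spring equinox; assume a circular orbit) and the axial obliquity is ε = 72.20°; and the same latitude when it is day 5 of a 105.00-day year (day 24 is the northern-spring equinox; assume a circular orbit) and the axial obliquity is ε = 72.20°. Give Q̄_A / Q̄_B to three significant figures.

Q̄_A / Q̄_B ≈ 2.27

— Configuration A (φ=+4.2°):
Solar longitude: λ_s = 360° × (19 − 24)/105.00 = -17.143°, i.e. -17.143° + 360° = 342.857°.
sin δ = sin 72.20° × sin 342.857° = -0.28065, so δ = -16.299°.
cos H₀ = −tan(+4.2°) tan(-16.299°) = 0.0215, H₀ = 1.5493 rad.
Bracket: H₀ sin φ sin δ + cos φ cos δ sin H₀ = 1.5493×0.07324×-0.28065 + 0.99731×0.95981×0.99977 = -0.031846 + 0.957008 = 0.925162.
Q̄ = (S₀/π) × [bracket] = (1864/π) × 0.925162 = 548.93 W/m².
— Configuration B (φ=+4.2°):
Solar longitude: λ_s = 360° × (5 − 24)/105.00 = -65.143°, i.e. -65.143° + 360° = 294.857°.
sin δ = sin 72.20° × sin 294.857° = -0.86392, so δ = -59.760°.
cos H₀ = −tan(+4.2°) tan(-59.760°) = 0.1260, H₀ = 1.4445 rad.
Bracket: H₀ sin φ sin δ + cos φ cos δ sin H₀ = 1.4445×0.07324×-0.86392 + 0.99731×0.50362×0.99203 = -0.091399 + 0.498262 = 0.406863.
Q̄ = (S₀/π) × [bracket] = (1864/π) × 0.406863 = 241.40 W/m².
Ratio Q̄_A / Q̄_B = 548.93 / 241.40 = 2.274.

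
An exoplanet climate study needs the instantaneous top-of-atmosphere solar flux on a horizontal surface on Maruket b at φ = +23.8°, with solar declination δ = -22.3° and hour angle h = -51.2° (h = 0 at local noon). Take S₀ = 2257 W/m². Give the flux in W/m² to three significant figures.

852 W/m²

cos θ_z = sin φ sin δ + cos φ cos δ cos h = -0.153128 + 0.530439 = 0.377311.
Flux = S₀ · cos θ_z = 2257 × 0.377311 = 851.6 W/m².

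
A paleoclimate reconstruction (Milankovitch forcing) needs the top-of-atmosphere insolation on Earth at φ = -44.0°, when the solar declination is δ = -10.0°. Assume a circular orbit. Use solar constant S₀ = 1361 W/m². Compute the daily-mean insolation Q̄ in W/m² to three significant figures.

cos H₀ = −tan(-44.0°) tan(-10.000°) = -0.1703, H₀ = 1.7419 rad.
Bracket: H₀ sin φ sin δ + cos φ cos δ sin H₀ = 1.7419×-0.69466×-0.17365 + 0.71934×0.98481×0.98540 = 0.210121 + 0.698070 = 0.908191.
Q̄ = (S₀/π) × [bracket] = (1361/π) × 0.908191 = 393.4 W/m².

Q̄ ≈ 393 W/m²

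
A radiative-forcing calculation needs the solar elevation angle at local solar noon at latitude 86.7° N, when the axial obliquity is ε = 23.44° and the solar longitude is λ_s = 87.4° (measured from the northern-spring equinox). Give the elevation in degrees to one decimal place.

Solar declination: sin δ = sin ε · sin λ_s = sin 23.44° × sin 87.4° = 0.39738, so δ = +23.414°.
At local noon the hour angle is zero, so the zenith angle equals |φ − δ| = |+86.7° − (+23.414°)| = 63.286°.
Elevation = 90° − 63.286° = 26.7°.

26.7°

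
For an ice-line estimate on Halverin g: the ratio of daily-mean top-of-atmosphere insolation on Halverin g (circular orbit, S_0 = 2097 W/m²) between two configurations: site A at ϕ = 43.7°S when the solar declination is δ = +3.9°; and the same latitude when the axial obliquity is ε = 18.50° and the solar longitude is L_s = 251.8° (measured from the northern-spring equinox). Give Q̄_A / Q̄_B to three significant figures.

— Configuration A (ϕ=-43.7°):
cos h₀ = −tan(-43.7°) tan(+3.900°) = 0.0651, h₀ = 1.5056 rad.
Bracket: h₀ sin ϕ sin δ + cos ϕ cos δ sin h₀ = 1.5056×-0.69088×0.06802 + 0.72297×0.99768×0.99788 = -0.070754 + 0.719764 = 0.649010.
Q̄ = (S_0/π) × [bracket] = (2097/π) × 0.649010 = 433.21 W/m².
— Configuration B (ϕ=-43.7°):
Solar declination: sin δ = sin ε · sin L_s = sin 18.50° × sin 251.8° = -0.30143, so δ = -17.544°.
cos h₀ = −tan(-43.7°) tan(-17.544°) = -0.3021, h₀ = 1.8777 rad.
Bracket: h₀ sin ϕ sin δ + cos ϕ cos δ sin h₀ = 1.8777×-0.69088×-0.30143 + 0.72297×0.95349×0.95327 = 0.391035 + 0.657132 = 1.048167.
Q̄ = (S_0/π) × [bracket] = (2097/π) × 1.048167 = 699.65 W/m².
Ratio Q̄_A / Q̄_B = 433.21 / 699.65 = 0.6192.

Q̄_A / Q̄_B ≈ 0.619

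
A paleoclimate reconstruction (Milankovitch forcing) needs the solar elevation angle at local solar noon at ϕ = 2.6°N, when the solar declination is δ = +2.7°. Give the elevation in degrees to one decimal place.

89.9°

At local noon the hour angle is zero, so the zenith angle equals |ϕ − δ| = |+2.6° − (+2.700°)| = 0.100°.
Elevation = 90° − 0.100° = 89.9°.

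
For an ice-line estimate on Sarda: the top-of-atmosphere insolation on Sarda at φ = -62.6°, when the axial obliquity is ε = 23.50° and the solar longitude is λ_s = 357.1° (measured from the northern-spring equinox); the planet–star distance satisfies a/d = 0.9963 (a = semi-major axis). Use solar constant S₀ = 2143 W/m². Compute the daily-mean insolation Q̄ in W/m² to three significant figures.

Q̄ ≈ 331 W/m²

Solar declination: sin δ = sin ε · sin λ_s = sin 23.50° × sin 357.1° = -0.02017, so δ = -1.156°.
cos H₀ = −tan(-62.6°) tan(-1.156°) = -0.0389, H₀ = 1.6097 rad.
Bracket: H₀ sin φ sin δ + cos φ cos δ sin H₀ = 1.6097×-0.88782×-0.02017 + 0.46020×0.99980×0.99924 = 0.028825 + 0.459758 = 0.488583.
Inverse-square distance factor (a/d)² = 0.9963² = 0.992614.
Q̄ = (S₀/π) × 0.992614 × [bracket] = (2143/π) × 0.992614 × 0.488583 = 330.8 W/m².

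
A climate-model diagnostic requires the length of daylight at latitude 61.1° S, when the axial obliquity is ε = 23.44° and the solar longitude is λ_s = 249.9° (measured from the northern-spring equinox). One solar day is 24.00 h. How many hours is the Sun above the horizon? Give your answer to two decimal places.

18.25 h

Solar declination: sin δ = sin ε · sin λ_s = sin 23.44° × sin 249.9° = -0.37356, so δ = -21.935°.
cos H₀ = −tan φ · tan δ = −tan(-61.1°) × tan(-21.935°) = -0.7295, so H₀ = 2.3884 rad = 136.85°.
Daylight = 2H₀/(2π) × 24.00 h = (2.3884/π) × 24.00 = 18.25 h.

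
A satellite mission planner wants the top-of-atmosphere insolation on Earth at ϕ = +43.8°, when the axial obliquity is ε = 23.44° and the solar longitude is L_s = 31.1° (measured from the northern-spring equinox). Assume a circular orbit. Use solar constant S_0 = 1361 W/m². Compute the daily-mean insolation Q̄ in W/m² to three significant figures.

Solar declination: sin δ = sin ε · sin L_s = sin 23.44° × sin 31.1° = 0.20547, so δ = +11.857°.
cos h₀ = −tan(+43.8°) tan(+11.857°) = -0.2013, h₀ = 1.7735 rad.
Bracket: h₀ sin ϕ sin δ + cos ϕ cos δ sin h₀ = 1.7735×0.69214×0.20547 + 0.72176×0.97866×0.97952 = 0.252217 + 0.691891 = 0.944108.
Q̄ = (S_0/π) × [bracket] = (1361/π) × 0.944108 = 409.0 W/m².

Q̄ ≈ 409 W/m²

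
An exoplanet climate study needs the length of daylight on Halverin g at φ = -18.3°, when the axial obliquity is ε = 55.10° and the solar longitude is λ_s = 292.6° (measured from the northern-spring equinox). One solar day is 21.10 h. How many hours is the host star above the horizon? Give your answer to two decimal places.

13.19 h

Solar declination: sin δ = sin ε · sin λ_s = sin 55.10° × sin 292.6° = -0.75717, so δ = -49.216°.
cos H₀ = −tan φ · tan δ = −tan(-18.3°) × tan(-49.216°) = -0.3834, so H₀ = 1.9642 rad = 112.54°.
Daylight = 2H₀/(2π) × 21.10 h = (1.9642/π) × 21.10 = 13.19 h.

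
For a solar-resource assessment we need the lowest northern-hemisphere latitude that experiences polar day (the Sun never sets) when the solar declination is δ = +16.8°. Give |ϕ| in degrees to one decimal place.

Polar day requires cos h₀ = −tan ϕ tan δ ≤ −1, i.e. tan ϕ tan δ ≥ 1.
The boundary is |tan ϕ| · |tan δ| = 1, so |ϕ| = 90° − |δ| = 90° − 16.8° = 73.2° in the northern hemisphere.

|ϕ| = 73.2°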